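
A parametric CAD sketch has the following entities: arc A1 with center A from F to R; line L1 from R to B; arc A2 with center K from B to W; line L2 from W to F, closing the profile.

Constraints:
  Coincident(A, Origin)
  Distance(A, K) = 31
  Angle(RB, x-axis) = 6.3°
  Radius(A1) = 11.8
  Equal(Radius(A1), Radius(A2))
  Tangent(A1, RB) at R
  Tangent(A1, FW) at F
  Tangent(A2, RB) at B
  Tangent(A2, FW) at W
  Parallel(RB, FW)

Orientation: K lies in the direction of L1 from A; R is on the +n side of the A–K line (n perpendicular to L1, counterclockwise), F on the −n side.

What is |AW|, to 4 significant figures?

33.17

The slot axis is L1's direction at 6.3°, so u = (cos 6.3°, sin 6.3°) = (0.9940, 0.1097) and n = (−sin 6.3°, cos 6.3°) = (-0.1097, 0.9940). A is at the origin and K lies 31.0 along u from A, so K = 31.0·u = (30.81, 3.402). Tangency of A1 to both parallel lines with radius 11.8 puts R and F at A ± 11.8·n: R = (-1.295, 11.73), F = (1.295, -11.73). Equal radii place B and W the same way about K: B = K + 11.8·n = (29.52, 15.13), W = K − 11.8·n = (32.11, -8.327). Then |AW| = |W − A| = 33.17.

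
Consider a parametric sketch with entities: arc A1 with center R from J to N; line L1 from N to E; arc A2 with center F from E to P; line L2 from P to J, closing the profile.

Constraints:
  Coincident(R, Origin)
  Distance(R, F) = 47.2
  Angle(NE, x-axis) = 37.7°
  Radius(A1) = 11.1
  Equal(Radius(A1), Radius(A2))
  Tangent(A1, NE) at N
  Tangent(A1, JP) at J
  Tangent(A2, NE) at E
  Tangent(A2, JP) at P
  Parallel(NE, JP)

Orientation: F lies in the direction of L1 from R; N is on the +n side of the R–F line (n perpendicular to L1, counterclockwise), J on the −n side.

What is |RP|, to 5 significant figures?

48.488

Tangency of A1 to both parallel lines with radius 11.1 puts N and J at R ± 11.1·n: N = (-6.7880, 8.7826), J = (6.7880, -8.7826). Equal radii place E and P the same way about F: E = F + 11.1·n = (30.558, 37.647), P = F − 11.1·n = (44.134, 20.081). Then |RP| = |P − R| = 48.488.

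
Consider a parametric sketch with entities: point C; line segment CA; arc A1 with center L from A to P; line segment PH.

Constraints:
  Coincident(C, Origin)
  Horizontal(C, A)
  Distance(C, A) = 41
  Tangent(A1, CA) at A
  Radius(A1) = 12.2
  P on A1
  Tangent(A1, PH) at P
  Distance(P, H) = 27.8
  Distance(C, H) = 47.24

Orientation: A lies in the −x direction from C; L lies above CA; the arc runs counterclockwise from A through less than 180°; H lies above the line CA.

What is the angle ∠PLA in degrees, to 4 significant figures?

85.58°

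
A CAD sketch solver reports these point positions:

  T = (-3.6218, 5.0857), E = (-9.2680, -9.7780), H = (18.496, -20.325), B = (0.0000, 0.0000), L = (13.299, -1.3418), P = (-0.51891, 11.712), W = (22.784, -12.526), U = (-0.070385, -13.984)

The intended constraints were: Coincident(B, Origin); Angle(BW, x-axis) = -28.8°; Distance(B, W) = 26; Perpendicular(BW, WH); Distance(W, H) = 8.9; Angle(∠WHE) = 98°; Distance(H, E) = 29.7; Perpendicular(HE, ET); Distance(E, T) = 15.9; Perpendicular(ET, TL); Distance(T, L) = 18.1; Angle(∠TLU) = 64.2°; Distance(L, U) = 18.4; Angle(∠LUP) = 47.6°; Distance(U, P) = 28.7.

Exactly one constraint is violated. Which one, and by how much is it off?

Distance(U, P) = 28.7 — off by 3.00.

B = (0.00, 0.00) ✓; BW at -28.80° ✓; |BW| = 26.00 ✓; ∠(BW, WH) = 90.00° ✓; |WH| = 8.900 ✓; ∠WHE = 98.00° ✓; |HE| = 29.70 ✓; ∠(HE, ET) = 90.00° ✓; |ET| = 15.90 ✓; ∠(ET, TL) = 90.00° ✓; |TL| = 18.10 ✓; ∠TLU = 64.20° ✓; |LU| = 18.40 ✓; ∠LUP = 47.60° ✓; |UP| = 25.70 ✗.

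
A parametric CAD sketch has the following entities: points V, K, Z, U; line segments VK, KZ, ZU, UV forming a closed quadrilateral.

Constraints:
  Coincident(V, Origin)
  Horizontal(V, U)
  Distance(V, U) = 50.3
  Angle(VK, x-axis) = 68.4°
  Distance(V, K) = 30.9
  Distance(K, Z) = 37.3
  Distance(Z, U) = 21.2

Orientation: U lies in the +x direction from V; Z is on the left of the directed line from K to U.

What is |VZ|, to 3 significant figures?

52.3

V is at the origin; V and U share the same y with |VU| = 50.3 and U in +x, so U = (50.3, 0). VK runs at 68.4° with |VK| = 30.9, so K = (11.4, 28.7). Z is determined by |KZ| = 37.3 and |ZU| = 21.2 together: it lies at the intersection of circle(K, 37.3) and circle(U, 21.2). With |KU| = 48.4, the foot of the radical line on KU is 33.9 from K and the perpendicular offset is √(37.3² − 33.9²) = 15.5. Taking the left-of-KU solution: Z = (47.9, 21.1).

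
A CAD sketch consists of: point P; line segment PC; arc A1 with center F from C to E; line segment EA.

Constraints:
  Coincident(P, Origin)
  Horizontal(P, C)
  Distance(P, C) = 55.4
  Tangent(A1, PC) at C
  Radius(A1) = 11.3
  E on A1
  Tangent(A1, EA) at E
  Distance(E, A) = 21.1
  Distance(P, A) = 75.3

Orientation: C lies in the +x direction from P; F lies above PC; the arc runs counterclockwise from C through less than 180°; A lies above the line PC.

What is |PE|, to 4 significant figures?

67.46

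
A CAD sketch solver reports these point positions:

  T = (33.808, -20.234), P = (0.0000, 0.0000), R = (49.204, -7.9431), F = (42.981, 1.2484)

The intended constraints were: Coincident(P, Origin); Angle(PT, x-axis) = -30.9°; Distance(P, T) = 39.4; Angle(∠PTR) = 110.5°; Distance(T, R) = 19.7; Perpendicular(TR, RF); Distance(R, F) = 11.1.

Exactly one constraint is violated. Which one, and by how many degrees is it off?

Perpendicular(TR, RF) — off by 4.50°.

P = (0.00, 0.00) ✓; PT at -30.90° ✓; |PT| = 39.40 ✓; ∠PTR = 110.5° ✓; |TR| = 19.70 ✓; ∠(TR, RF) = 85.50° ✗; |RF| = 11.10 ✓.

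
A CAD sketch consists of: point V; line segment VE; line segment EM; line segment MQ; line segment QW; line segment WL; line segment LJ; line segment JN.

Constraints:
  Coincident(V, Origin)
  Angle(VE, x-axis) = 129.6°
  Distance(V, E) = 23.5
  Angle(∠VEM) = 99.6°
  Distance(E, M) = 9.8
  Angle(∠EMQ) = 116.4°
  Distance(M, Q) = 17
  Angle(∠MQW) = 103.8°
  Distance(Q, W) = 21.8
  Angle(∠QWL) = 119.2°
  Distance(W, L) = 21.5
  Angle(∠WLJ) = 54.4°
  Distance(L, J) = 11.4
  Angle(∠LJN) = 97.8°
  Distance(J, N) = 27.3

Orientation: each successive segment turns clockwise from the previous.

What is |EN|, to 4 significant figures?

36.73

∠WLJ = 54.4° gives LJ at 83.00° from the x-axis; with |LJ| = 11.4, J = (-9.826, 0.5222). ∠LJN = 97.8° gives JN at 0.8000° from the x-axis; with |JN| = 27.3, N = (17.47, 0.9034). Then |EN| = |N − E| = 36.73.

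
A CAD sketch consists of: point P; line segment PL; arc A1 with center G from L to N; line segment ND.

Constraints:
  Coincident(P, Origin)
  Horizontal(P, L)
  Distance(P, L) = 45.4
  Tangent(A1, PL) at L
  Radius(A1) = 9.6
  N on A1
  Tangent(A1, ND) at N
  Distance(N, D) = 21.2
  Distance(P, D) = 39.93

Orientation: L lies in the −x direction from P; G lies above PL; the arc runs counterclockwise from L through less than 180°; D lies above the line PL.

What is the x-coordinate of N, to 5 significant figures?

-36.281

Checks: |PL| = 45.40 ✓; |GN| = 9.600 ✓; ∠(GN, ND) = 90.00° ✓; |ND| = 21.20 ✓; |PD| = 39.93 ✓.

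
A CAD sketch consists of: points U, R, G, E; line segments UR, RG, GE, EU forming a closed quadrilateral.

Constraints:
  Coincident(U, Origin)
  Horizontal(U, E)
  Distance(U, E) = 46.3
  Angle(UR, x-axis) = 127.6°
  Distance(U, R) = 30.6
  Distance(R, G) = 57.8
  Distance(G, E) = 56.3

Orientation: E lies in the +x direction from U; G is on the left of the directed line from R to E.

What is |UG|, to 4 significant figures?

62.28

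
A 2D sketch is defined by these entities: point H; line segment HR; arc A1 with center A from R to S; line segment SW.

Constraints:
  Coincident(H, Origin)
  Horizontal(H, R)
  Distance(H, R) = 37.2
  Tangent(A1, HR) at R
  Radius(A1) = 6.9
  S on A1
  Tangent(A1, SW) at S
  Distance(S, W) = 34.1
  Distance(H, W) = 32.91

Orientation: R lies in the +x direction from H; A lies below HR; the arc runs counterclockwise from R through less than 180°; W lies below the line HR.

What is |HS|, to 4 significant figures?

31.71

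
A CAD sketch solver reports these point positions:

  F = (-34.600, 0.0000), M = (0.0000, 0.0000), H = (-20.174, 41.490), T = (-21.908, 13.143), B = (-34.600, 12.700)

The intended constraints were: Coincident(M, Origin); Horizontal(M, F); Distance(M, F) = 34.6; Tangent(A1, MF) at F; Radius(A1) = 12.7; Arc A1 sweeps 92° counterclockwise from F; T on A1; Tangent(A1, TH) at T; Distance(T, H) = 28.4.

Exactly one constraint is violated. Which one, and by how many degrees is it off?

Tangent(A1, TH) at T — off by 5.50°.

M = (0.00, 0.00) ✓; M.y = 0.00, F.y = 0.00 ✓; |MF| = 34.60 ✓; ∠(BF, FM) = 90.00° ✓; |BF| = 12.70 ✓; bearing(B→T) − bearing(B→F) = 92.00° ✓; |BT| = 12.70 ✓; ∠(BT, TH) = 95.50° ✗; |TH| = 28.40 ✓.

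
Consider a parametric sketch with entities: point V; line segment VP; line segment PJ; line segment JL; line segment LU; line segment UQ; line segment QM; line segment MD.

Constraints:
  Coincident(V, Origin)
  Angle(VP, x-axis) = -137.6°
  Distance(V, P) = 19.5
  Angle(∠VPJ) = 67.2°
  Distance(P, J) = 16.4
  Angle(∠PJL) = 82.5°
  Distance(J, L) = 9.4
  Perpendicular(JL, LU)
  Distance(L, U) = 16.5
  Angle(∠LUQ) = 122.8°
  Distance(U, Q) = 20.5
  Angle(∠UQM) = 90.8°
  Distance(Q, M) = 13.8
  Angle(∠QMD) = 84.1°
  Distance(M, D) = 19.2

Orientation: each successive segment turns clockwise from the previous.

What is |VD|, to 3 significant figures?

17.5

V is at the origin; VP runs at -137.6° with length 19.5, so P = (-14.4, -13.1). ∠VPJ = 67.2° gives PJ at 110° from the x-axis; with |PJ| = 16.4, J = (-19.9, 2.30). ∠PJL = 82.5° gives JL at 12.1° from the x-axis; with |JL| = 9.4, L = (-10.7, 4.27). The perpendicularity gives LU at right angles to JL, so LU runs at -77.9°; with |LU| = 16.5, U = (-7.25, -11.9). ∠LUQ = 122.8° gives UQ at -135° from the x-axis; with |UQ| = 20.5, Q = (-21.8, -26.3). ∠UQM = 90.8° gives QM at 136° from the x-axis; with |QM| = 13.8, M = (-31.6, -16.7). ∠QMD = 84.1° gives MD at 39.8° from the x-axis; with |MD| = 19.2, D = (-16.9, -4.40). Then |VD| = |D − V| = 17.5.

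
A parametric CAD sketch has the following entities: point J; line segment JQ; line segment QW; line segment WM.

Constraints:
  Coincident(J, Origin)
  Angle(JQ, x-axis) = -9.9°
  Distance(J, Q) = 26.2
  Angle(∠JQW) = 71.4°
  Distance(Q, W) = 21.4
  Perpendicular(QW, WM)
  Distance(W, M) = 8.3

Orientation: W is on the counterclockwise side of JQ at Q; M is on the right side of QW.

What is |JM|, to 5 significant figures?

35.607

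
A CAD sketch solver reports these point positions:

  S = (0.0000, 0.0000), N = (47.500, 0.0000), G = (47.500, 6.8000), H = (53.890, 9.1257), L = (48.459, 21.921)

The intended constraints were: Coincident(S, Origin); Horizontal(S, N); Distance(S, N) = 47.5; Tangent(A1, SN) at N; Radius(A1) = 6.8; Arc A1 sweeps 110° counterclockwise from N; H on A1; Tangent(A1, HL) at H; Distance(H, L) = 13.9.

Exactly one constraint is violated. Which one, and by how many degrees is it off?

Tangent(A1, HL) at H — off by 3.00°.

S = (0.00, 0.00) ✓; S.y = 0.00, N.y = 0.00 ✓; |SN| = 47.50 ✓; ∠(GN, NS) = 90.00° ✓; |GN| = 6.800 ✓; bearing(G→H) − bearing(G→N) = 110.0° ✓; |GH| = 6.800 ✓; ∠(GH, HL) = 87.00° ✗; |HL| = 13.90 ✓.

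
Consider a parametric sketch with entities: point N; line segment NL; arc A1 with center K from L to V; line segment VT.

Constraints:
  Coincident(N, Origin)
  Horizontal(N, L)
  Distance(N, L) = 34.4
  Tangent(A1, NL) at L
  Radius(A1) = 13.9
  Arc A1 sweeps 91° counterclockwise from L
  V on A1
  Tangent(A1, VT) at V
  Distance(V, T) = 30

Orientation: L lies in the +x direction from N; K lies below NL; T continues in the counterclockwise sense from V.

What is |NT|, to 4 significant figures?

48.89

N is at the origin; N and L share the same y with |NL| = 34.4 and L on the +x side, so L = (34.40, 0.000). Tangency of A1 to NL means the radius KL is perpendicular to NL, so K = L + (0, -13.9) = (34.40, -13.90). On A1, L sits at bearing 90° from K; a 91° counterclockwise sweep puts V at bearing 181°, so V = K + 13.9·(cos 181°, sin 181°) = (20.50, -14.14). Since A1 is tangent to VT there, KV ⟂ VT, so VT runs along (−sin 181°, cos 181°); with |VT| = 30.0, T = (21.03, -44.14). Then |NT| = |T − N| = 48.89.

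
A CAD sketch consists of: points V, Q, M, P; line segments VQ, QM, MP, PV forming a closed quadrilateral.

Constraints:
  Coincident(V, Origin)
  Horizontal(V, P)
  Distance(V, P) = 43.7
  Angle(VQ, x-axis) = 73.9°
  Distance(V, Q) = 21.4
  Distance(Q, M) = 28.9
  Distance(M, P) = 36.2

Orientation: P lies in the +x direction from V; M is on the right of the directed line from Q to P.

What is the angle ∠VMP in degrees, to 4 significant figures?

122.6°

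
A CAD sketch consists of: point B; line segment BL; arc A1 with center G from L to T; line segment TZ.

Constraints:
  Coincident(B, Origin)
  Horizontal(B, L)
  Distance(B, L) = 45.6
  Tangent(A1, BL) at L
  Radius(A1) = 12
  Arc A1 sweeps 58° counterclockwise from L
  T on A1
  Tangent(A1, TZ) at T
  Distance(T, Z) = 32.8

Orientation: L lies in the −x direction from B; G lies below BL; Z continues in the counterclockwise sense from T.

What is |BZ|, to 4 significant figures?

80.45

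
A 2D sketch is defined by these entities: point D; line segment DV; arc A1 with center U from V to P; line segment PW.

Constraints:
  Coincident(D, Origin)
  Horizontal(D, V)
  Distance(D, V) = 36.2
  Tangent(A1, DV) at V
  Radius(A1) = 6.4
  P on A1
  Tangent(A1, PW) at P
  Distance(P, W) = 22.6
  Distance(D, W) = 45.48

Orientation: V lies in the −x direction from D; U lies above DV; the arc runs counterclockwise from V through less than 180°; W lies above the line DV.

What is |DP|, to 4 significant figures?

30.89

Checks: |UP| = 6.400 ✓; ∠(UP, PW) = 90.00° ✓; |PW| = 22.60 ✓; |DW| = 45.48 ✓.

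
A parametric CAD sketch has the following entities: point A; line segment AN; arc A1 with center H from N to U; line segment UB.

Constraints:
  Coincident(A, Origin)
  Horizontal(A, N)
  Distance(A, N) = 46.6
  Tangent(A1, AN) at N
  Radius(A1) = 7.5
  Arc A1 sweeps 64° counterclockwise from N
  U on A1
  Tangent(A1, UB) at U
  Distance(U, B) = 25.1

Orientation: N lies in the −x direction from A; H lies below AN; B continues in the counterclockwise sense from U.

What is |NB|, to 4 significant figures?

32.12

A is at the origin; A and N share the same y with |AN| = 46.6 and N on the −x side, so N = (-46.60, 0.000). Tangency of A1 to AN means the radius HN is perpendicular to AN, so H = N + (0, -7.5) = (-46.60, -7.500). On A1, N sits at bearing 90° from H; a 64° counterclockwise sweep puts U at bearing 154°, so U = H + 7.5·(cos 154°, sin 154°) = (-53.34, -4.212). Since A1 is tangent to UB there, HU ⟂ UB, so UB runs along (−sin 154°, cos 154°); with |UB| = 25.1, B = (-64.34, -26.77). Then |NB| = |B − N| = 32.12.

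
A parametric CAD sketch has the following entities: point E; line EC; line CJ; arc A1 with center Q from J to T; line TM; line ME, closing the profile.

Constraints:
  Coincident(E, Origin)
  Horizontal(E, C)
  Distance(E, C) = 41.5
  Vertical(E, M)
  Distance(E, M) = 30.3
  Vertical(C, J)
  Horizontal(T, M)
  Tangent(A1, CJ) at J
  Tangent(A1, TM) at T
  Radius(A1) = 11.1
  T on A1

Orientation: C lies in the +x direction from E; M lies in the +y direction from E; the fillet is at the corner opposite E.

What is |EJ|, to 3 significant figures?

45.7

E is at the origin; E and C share the same y with |EC| = 41.5 and C on the +x side, so C = (41.5, 0.00). EM is vertical with |EM| = 30.3 and M on the +y side, so M = (0.00, 30.3). The virtual corner opposite E is at (41.5, 30.3). The tangent condition forces QJ to be normal to CJ and A1 meets TM tangentially, so QT is at right angles to TM, with radius 11.1, so the center Q sits 11.1 in from both sides at Q = (30.4, 19.2). That places the tangent points at J = (41.5, 19.2) on CJ and T = (30.4, 30.3) on TM. Then |EJ| = |J − E| = 45.7.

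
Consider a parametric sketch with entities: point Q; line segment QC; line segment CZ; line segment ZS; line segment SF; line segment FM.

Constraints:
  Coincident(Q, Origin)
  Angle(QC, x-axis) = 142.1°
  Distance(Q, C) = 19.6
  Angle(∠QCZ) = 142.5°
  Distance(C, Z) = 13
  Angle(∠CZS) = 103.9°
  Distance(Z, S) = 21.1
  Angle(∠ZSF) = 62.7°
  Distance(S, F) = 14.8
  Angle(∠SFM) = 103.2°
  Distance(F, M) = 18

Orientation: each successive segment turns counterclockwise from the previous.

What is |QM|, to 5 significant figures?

23.190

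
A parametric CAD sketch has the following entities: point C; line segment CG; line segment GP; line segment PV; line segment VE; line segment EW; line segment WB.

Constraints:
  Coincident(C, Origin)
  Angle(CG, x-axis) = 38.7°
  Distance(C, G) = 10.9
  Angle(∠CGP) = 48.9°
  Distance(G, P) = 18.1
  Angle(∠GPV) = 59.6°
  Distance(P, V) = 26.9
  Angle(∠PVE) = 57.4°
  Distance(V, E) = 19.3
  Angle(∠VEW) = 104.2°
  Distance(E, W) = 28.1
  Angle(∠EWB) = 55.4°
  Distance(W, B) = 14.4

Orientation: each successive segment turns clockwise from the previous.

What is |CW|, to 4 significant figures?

22.88

∠PVE = 57.4° gives VE at 24.60° from the x-axis; with |VE| = 19.3, E = (2.686, 11.34). ∠VEW = 104.2° gives EW at -51.20° from the x-axis; with |EW| = 28.1, W = (20.29, -10.56). Then |CW| = |W − C| = 22.88.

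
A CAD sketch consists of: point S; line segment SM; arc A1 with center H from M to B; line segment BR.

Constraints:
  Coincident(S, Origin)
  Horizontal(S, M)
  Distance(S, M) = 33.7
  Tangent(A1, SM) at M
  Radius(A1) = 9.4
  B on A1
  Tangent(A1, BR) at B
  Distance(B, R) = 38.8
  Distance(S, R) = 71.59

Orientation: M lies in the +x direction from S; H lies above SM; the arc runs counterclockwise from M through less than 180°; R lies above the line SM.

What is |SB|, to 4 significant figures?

42.43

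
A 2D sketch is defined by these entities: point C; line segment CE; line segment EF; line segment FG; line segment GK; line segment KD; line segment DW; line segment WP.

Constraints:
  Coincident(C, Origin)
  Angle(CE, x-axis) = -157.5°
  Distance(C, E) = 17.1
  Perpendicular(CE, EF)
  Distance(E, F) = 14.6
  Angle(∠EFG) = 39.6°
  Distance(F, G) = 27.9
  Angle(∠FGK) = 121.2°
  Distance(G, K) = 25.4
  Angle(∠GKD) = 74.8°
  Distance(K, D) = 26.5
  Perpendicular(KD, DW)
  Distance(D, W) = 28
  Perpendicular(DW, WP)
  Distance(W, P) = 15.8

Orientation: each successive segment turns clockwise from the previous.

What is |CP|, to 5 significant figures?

1.8641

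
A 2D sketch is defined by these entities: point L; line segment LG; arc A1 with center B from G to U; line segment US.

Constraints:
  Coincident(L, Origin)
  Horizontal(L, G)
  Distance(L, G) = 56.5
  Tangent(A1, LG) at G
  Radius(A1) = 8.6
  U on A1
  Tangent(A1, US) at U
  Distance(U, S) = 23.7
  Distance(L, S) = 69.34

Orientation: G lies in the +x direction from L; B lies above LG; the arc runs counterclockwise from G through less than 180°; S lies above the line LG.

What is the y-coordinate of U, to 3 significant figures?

10.1

Checks: |BU| = 8.600 ✓; ∠(BU, US) = 90.00° ✓; |US| = 23.70 ✓; |LS| = 69.34 ✓.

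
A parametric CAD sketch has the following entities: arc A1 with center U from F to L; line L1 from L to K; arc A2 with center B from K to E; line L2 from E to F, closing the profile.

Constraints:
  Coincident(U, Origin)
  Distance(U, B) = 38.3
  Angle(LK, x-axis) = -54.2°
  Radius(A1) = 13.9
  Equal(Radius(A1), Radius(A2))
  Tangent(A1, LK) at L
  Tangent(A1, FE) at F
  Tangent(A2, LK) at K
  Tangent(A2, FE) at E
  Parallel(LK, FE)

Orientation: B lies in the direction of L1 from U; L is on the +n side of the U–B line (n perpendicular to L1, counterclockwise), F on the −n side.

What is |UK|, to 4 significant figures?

40.74

The slot axis is L1's direction at -54.2°, so u = (cos -54.2°, sin -54.2°) = (0.5850, -0.8111) and n = (−sin -54.2°, cos -54.2°) = (0.8111, 0.5850). U is at the origin and B lies 38.3 along u from U, so B = 38.3·u = (22.40, -31.06). Tangency of A1 to both parallel lines with radius 13.9 puts L and F at U ± 13.9·n: L = (11.27, 8.131), F = (-11.27, -8.131). Equal radii place K and E the same way about B: K = B + 13.9·n = (33.68, -22.93), E = B − 13.9·n = (11.13, -39.19). Then |UK| = |K − U| = 40.74.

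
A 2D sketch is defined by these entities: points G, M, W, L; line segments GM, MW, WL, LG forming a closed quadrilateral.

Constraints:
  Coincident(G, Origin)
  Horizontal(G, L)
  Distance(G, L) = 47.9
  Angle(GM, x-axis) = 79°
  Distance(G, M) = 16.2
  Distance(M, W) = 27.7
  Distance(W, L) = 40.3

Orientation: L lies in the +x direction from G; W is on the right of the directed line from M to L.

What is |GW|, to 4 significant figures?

14.41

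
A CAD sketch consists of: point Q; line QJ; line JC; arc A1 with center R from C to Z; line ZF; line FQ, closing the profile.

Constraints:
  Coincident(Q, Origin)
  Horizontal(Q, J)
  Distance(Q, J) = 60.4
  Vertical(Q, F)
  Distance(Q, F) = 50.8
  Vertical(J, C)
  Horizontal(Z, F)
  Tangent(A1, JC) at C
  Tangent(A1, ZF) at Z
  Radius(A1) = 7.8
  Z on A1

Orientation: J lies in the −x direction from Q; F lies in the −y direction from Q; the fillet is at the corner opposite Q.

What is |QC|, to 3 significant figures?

74.1

Q is at the origin; Q and J share the same y with |QJ| = 60.4 and J on the −x side, so J = (-60.4, 0.00). Q and F share the same x with |QF| = 50.8 and F on the −y side, so F = (0.00, -50.8). The virtual corner opposite Q is at (-60.4, -50.8). Tangency of A1 to JC means the radius RC is perpendicular to JC and A1 meets ZF tangentially, so RZ is at right angles to ZF, with radius 7.8, so the center R sits 7.8 in from both sides at R = (-52.6, -43.0). That places the tangent points at C = (-60.4, -43.0) on JC and Z = (-52.6, -50.8) on ZF. Then |QC| = |C − Q| = 74.1.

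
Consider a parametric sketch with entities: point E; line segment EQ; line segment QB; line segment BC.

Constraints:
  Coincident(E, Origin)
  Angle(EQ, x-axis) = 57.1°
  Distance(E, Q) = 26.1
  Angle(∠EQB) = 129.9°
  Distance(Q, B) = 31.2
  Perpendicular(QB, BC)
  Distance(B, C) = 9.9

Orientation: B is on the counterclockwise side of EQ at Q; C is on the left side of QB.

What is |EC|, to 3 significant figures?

49.0

∠EQB = 129.9°, so QB runs at 57.1° + (180° − 129.9°) = 107° from the x-axis; with |QB| = 31.2, B = Q + 31.2·(cos 107°, sin 107°) = (4.95, 51.7). QB is perpendicular to BC; with |BC| = 9.9 on the left of QB, C = B + 9.9·(-0.955, -0.296) = (-4.51, 48.8). Then |EC| = |C − E| = 49.0.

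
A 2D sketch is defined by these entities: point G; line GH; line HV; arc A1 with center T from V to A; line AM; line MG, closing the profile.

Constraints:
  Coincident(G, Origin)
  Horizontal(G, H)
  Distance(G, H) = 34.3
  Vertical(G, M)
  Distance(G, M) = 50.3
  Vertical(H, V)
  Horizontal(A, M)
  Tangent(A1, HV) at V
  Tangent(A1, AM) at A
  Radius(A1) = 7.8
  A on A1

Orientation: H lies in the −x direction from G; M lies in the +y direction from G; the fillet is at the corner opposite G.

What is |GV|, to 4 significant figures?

54.61

The virtual corner opposite G is at (-34.30, 50.30). Since A1 is tangent to HV there, TV ⟂ HV and since A1 is tangent to AM there, TA ⟂ AM, with radius 7.8, so the center T sits 7.8 in from both sides at T = (-26.50, 42.50). That places the tangent points at V = (-34.30, 42.50) on HV and A = (-26.50, 50.30) on AM. Then |GV| = |V − G| = 54.61.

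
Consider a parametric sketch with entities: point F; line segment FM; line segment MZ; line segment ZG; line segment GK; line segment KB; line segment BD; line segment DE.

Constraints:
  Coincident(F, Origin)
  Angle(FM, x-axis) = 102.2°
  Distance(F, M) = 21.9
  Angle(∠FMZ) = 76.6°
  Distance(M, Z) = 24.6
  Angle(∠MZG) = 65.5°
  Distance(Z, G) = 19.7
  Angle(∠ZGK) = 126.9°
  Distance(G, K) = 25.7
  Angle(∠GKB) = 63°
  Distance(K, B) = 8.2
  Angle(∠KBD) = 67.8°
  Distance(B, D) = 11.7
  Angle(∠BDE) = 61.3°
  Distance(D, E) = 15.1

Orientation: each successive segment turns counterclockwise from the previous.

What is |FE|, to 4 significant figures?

17.71

F is at the origin; FM runs at 102.2° with length 21.9, so M = (-4.628, 21.41). ∠FMZ = 76.6° gives MZ at -154.4° from the x-axis; with |MZ| = 24.6, Z = (-26.81, 10.78). ∠MZG = 65.5° gives ZG at -39.90° from the x-axis; with |ZG| = 19.7, G = (-11.70, -1.860). ∠ZGK = 126.9° gives GK at 13.20° from the x-axis; with |GK| = 25.7, K = (13.32, 4.008). ∠GKB = 63.0° gives KB at 130.2° from the x-axis; with |KB| = 8.2, B = (8.028, 10.27). ∠KBD = 67.8° gives BD at -117.6° from the x-axis; with |BD| = 11.7, D = (2.608, -0.09730). ∠BDE = 61.3° gives DE at 1.100° from the x-axis; with |DE| = 15.1, E = (17.70, 0.1926). Then |FE| = |E − F| = 17.71.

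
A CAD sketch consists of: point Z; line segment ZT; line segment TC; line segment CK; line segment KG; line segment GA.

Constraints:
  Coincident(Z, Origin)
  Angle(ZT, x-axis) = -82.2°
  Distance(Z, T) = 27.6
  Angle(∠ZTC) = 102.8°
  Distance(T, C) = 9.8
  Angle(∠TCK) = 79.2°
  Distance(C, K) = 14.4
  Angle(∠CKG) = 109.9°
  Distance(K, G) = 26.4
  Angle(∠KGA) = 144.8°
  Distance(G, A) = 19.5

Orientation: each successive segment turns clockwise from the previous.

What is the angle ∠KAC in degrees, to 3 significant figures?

17.7°

Z is at the origin; ZT runs at -82.2° with length 27.6, so T = (3.75, -27.3). ∠ZTC = 102.8° gives TC at -159° from the x-axis; with |TC| = 9.8, C = (-5.43, -30.8). ∠TCK = 79.2° gives CK at 99.8° from the x-axis; with |CK| = 14.4, K = (-7.88, -16.6). ∠CKG = 109.9° gives KG at 29.7° from the x-axis; with |KG| = 26.4, G = (15.1, -3.52). ∠KGA = 144.8° gives GA at -5.50° from the x-axis; with |GA| = 19.5, A = (34.5, -5.39). Then cos ∠KAC = AK·AC / (|AK||AC|), giving 17.7°.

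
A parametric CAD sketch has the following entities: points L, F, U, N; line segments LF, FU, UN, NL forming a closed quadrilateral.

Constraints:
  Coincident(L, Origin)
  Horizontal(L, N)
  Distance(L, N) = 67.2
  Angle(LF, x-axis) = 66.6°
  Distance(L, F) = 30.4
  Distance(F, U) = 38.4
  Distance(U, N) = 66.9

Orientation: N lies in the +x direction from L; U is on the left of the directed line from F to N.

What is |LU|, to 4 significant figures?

68.34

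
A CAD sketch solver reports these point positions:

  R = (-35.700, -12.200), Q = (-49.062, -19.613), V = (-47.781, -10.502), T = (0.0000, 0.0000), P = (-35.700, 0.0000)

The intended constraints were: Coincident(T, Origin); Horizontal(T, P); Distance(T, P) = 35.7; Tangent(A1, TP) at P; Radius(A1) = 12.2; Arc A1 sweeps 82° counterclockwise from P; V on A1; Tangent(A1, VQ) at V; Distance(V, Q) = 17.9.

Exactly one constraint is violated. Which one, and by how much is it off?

Distance(V, Q) = 17.9 — off by 8.70.

T = (0.00, 0.00) ✓; T.y = 0.00, P.y = 0.00 ✓; |TP| = 35.70 ✓; ∠(RP, PT) = 90.00° ✓; |RP| = 12.20 ✓; bearing(R→V) − bearing(R→P) = 82.00° ✓; |RV| = 12.20 ✓; ∠(RV, VQ) = 90.00° ✓; |VQ| = 9.201 ✗.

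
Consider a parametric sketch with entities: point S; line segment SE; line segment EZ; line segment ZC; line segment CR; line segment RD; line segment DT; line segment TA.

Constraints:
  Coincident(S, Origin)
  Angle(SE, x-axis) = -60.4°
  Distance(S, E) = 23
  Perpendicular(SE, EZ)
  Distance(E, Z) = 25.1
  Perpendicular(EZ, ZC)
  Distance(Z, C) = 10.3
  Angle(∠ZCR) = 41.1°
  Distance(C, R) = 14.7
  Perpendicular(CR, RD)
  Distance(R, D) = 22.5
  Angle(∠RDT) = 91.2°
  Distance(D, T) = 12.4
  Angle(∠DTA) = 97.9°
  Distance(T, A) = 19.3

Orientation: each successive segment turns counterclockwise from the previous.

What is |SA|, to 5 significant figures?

31.904

∠RDT = 91.2° gives DT at 77.300° from the x-axis; with |DT| = 12.4, T = (49.941, -5.4387). ∠DTA = 97.9° gives TA at 159.40° from the x-axis; with |TA| = 19.3, A = (31.875, 1.3519). Then |SA| = |A − S| = 31.904.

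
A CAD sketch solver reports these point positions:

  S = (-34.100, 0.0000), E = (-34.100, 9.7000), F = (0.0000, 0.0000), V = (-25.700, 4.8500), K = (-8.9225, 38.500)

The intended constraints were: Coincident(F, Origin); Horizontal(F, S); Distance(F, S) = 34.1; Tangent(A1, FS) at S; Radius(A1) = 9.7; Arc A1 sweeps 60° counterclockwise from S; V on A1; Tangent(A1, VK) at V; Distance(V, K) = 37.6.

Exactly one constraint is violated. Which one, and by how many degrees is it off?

Tangent(A1, VK) at V — off by 3.50°.

F = (0.00, 0.00) ✓; F.y = 0.00, S.y = 0.00 ✓; |FS| = 34.10 ✓; ∠(ES, SF) = 90.00° ✓; |ES| = 9.700 ✓; bearing(E→V) − bearing(E→S) = 60.00° ✓; |EV| = 9.700 ✓; ∠(EV, VK) = 86.50° ✗; |VK| = 37.60 ✓.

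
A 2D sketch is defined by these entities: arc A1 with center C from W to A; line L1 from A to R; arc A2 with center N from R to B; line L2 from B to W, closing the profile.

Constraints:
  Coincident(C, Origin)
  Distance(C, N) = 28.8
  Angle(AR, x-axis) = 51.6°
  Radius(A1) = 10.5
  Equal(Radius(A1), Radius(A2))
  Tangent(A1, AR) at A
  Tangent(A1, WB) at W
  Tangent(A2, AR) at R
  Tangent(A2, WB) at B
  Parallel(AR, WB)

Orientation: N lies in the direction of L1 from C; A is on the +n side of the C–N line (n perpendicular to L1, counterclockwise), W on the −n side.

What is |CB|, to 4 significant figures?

30.65

Tangency of A1 to both parallel lines with radius 10.5 puts A and W at C ± 10.5·n: A = (-8.229, 6.522), W = (8.229, -6.522). Equal radii place R and B the same way about N: R = N + 10.5·n = (9.660, 29.09), B = N − 10.5·n = (26.12, 16.05). Then |CB| = |B − C| = 30.65.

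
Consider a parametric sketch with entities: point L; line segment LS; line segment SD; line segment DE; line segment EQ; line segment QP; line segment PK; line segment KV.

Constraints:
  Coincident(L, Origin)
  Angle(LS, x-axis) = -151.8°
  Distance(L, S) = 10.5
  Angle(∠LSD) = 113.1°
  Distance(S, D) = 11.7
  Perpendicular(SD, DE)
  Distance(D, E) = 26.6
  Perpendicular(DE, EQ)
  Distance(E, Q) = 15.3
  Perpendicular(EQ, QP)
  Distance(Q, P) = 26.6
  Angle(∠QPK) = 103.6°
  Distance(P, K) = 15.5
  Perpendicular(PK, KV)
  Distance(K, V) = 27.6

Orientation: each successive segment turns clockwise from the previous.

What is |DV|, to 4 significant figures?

24.01

L is at the origin; LS runs at -151.8° with length 10.5, so S = (-9.254, -4.962). ∠LSD = 113.1° gives SD at 141.3° from the x-axis; with |SD| = 11.7, D = (-18.38, 2.354). The perpendicularity gives DE at right angles to SD, so DE runs at 51.30°; with |DE| = 26.6, E = (-1.753, 23.11). DE ⟂ EQ, so EQ runs at -38.70°; with |EQ| = 15.3, Q = (10.19, 13.55). The perpendicularity gives QP at right angles to EQ, so QP runs at -128.7°; with |QP| = 26.6, P = (-6.444, -7.213). ∠QPK = 103.6° gives PK at 154.9° from the x-axis; with |PK| = 15.5, K = (-20.48, -0.6376). The perpendicularity gives KV at right angles to PK, so KV runs at 64.90°; with |KV| = 27.6, V = (-8.773, 24.36). Then |DV| = |V − D| = 24.01.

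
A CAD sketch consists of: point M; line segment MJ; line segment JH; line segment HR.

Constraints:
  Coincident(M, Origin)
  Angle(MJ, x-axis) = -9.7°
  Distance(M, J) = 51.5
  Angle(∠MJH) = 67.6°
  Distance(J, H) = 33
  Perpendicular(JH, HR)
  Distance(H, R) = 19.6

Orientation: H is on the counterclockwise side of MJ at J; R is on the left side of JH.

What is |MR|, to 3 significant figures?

31.0

∠MJH = 67.6°, so JH runs at -9.7° + (180° − 67.6°) = 103° from the x-axis; with |JH| = 33.0, H = J + 33.0·(cos 103°, sin 103°) = (43.5, 23.5). JH is perpendicular to HR; with |HR| = 19.6 on the left of JH, R = H + 19.6·(-0.976, -0.220) = (24.4, 19.2). Then |MR| = |R − M| = 31.0.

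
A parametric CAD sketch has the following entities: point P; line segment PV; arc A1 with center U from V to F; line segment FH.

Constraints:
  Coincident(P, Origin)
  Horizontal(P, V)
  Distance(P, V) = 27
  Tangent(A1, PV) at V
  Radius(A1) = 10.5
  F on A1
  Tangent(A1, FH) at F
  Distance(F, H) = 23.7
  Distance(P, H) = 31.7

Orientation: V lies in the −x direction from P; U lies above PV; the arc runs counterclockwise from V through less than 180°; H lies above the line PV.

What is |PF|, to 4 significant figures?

18.51

Checks: P.y = 0.00, V.y = 0.00 ✓; |UF| = 10.50 ✓; ∠(UF, FH) = 90.00° ✓; |FH| = 23.70 ✓; |PH| = 31.70 ✓.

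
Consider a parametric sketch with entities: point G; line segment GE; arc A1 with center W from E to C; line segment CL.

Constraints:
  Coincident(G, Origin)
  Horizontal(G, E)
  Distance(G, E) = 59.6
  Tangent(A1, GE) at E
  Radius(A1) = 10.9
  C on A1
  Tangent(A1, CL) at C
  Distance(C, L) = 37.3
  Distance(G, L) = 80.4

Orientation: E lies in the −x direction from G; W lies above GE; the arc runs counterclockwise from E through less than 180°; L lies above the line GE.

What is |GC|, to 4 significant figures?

51.68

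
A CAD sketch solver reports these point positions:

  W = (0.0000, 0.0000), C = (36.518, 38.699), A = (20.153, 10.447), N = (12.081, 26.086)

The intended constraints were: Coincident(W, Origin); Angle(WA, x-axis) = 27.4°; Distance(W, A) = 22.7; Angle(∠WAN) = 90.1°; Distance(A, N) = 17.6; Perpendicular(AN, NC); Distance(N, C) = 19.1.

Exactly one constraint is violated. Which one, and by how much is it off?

Distance(N, C) = 19.1 — off by 8.40.

W = (0.00, 0.00) ✓; WA at 27.40° ✓; |WA| = 22.70 ✓; ∠WAN = 90.10° ✓; |AN| = 17.60 ✓; ∠(AN, NC) = 90.00° ✓; |NC| = 27.50 ✗.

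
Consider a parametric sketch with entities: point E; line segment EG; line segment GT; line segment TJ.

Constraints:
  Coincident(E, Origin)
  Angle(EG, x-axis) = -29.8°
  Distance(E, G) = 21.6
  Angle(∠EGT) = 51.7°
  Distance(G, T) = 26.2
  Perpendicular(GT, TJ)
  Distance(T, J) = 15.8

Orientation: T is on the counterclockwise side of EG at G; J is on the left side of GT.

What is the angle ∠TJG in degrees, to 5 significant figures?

58.908°

∠EGT = 51.7°, so GT runs at -29.8° + (180° − 51.7°) = 98.500° from the x-axis; with |GT| = 26.2, T = G + 26.2·(cos 98.500°, sin 98.500°) = (14.871, 15.178). GT is perpendicular to TJ; with |TJ| = 15.8 on the left of GT, J = T + 15.8·(-0.98902, -0.14781) = (-0.75532, 12.842). Then cos ∠TJG = JT·JG / (|JT||JG|), giving 58.908°.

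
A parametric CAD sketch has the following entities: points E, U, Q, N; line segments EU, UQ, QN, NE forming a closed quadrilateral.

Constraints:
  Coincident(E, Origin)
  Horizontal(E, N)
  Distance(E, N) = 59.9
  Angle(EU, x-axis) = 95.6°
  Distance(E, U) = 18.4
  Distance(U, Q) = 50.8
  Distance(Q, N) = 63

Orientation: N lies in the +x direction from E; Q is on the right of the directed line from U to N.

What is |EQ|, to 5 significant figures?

32.434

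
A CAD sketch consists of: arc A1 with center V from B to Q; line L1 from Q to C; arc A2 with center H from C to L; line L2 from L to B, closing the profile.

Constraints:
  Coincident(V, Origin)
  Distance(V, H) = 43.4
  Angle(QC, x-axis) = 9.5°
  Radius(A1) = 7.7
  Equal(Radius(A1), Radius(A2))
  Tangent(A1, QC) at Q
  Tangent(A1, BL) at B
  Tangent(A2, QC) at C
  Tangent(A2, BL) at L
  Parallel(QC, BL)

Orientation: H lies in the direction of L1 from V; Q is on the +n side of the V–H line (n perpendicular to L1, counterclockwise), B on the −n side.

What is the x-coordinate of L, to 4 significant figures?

44.08

The slot axis is L1's direction at 9.5°, so u = (cos 9.5°, sin 9.5°) = (0.9863, 0.1650) and n = (−sin 9.5°, cos 9.5°) = (-0.1650, 0.9863). V is at the origin and H lies 43.4 along u from V, so H = 43.4·u = (42.80, 7.163). Tangency of A1 to both parallel lines with radius 7.7 puts Q and B at V ± 7.7·n: Q = (-1.271, 7.594), B = (1.271, -7.594). Equal radii place C and L the same way about H: C = H + 7.7·n = (41.53, 14.76), L = H − 7.7·n = (44.08, -0.4313). So L.x = 44.08.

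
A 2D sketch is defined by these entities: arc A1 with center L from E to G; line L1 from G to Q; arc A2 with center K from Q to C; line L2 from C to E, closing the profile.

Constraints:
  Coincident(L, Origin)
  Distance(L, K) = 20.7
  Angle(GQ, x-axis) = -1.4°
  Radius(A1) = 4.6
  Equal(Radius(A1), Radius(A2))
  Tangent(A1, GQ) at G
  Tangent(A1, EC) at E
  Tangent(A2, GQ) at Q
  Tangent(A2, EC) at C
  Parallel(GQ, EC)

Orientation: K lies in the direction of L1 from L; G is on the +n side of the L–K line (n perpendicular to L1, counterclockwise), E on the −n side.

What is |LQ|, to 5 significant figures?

21.205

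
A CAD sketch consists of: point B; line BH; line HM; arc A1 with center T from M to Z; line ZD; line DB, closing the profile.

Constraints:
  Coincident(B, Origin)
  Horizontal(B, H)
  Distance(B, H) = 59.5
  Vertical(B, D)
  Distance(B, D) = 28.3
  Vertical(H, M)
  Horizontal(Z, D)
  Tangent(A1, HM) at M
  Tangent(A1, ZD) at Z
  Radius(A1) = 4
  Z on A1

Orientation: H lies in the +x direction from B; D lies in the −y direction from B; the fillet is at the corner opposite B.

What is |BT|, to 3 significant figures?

60.6

B is at the origin; B and H share the same y with |BH| = 59.5 and H on the +x side, so H = (59.5, 0.00). BD is vertical with |BD| = 28.3 and D on the −y side, so D = (0.00, -28.3). The virtual corner opposite B is at (59.5, -28.3). The tangent condition forces TM to be normal to HM and tangency of A1 to ZD means the radius TZ is perpendicular to ZD, with radius 4.0, so the center T sits 4.0 in from both sides at T = (55.5, -24.3). Then |BT| = |T − B| = 60.6.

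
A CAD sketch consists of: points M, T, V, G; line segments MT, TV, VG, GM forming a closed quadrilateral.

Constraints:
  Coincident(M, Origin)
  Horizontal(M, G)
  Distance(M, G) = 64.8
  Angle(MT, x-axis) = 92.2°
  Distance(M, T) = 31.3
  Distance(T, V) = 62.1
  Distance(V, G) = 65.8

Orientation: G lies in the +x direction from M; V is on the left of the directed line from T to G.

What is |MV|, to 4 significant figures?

82.35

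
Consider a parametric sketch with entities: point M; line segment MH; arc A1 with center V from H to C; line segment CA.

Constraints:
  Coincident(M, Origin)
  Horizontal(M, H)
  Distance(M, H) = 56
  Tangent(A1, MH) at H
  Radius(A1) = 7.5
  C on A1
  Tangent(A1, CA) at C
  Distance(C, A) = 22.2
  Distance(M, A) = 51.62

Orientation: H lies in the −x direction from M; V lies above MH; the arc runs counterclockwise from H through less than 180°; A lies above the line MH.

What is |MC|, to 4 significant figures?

49.04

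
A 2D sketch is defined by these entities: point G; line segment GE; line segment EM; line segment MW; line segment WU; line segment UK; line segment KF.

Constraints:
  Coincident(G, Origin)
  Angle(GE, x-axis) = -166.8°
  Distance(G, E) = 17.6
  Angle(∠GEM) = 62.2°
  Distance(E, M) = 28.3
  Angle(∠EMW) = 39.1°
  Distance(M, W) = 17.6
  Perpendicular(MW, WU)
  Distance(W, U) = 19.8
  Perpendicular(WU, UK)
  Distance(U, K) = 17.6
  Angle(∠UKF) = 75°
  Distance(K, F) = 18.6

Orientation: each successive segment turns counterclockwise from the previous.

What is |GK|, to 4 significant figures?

31.86

G is at the origin; GE runs at -166.8° with length 17.6, so E = (-17.13, -4.019). ∠GEM = 62.2° gives EM at -49.00° from the x-axis; with |EM| = 28.3, M = (1.431, -25.38). ∠EMW = 39.1° gives MW at 91.90° from the x-axis; with |MW| = 17.6, W = (0.8480, -7.787). The perpendicularity gives WU at right angles to MW, so WU runs at -178.1°; with |WU| = 19.8, U = (-18.94, -8.443). The perpendicularity gives UK at right angles to WU, so UK runs at -88.10°; with |UK| = 17.6, K = (-18.36, -26.03). Then |GK| = |K − G| = 31.86.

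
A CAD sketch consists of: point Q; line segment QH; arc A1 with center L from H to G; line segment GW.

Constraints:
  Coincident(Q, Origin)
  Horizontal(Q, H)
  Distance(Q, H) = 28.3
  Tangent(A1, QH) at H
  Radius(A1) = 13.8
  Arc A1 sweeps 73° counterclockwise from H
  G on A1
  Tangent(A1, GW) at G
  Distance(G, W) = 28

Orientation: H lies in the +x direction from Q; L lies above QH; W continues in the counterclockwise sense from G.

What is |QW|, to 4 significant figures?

61.67

Q is at the origin; QH is horizontal with |QH| = 28.3 and H on the +x side, so H = (28.30, 0.000). Tangency of A1 to QH means the radius LH is perpendicular to QH, so L = H + (0, 13.8) = (28.30, 13.80). On A1, H sits at bearing -90° from L; a 73° counterclockwise sweep puts G at bearing -17°, so G = L + 13.8·(cos -17°, sin -17°) = (41.50, 9.765). The tangent condition forces LG to be normal to GW, so GW runs along (−sin -17°, cos -17°); with |GW| = 28.0, W = (49.68, 36.54). Then |QW| = |W − Q| = 61.67.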